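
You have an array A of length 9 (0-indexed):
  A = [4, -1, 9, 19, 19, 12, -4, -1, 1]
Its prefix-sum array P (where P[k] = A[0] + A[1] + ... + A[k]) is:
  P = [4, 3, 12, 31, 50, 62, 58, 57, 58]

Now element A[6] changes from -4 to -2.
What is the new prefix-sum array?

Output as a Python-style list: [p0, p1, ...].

Answer: [4, 3, 12, 31, 50, 62, 60, 59, 60]

Derivation:
Change: A[6] -4 -> -2, delta = 2
P[k] for k < 6: unchanged (A[6] not included)
P[k] for k >= 6: shift by delta = 2
  P[0] = 4 + 0 = 4
  P[1] = 3 + 0 = 3
  P[2] = 12 + 0 = 12
  P[3] = 31 + 0 = 31
  P[4] = 50 + 0 = 50
  P[5] = 62 + 0 = 62
  P[6] = 58 + 2 = 60
  P[7] = 57 + 2 = 59
  P[8] = 58 + 2 = 60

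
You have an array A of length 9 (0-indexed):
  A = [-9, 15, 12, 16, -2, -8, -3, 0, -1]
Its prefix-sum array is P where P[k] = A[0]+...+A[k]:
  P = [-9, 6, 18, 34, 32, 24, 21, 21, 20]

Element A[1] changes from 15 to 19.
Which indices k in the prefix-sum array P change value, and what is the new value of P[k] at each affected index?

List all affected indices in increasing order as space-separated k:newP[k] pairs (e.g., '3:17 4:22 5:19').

Answer: 1:10 2:22 3:38 4:36 5:28 6:25 7:25 8:24

Derivation:
P[k] = A[0] + ... + A[k]
P[k] includes A[1] iff k >= 1
Affected indices: 1, 2, ..., 8; delta = 4
  P[1]: 6 + 4 = 10
  P[2]: 18 + 4 = 22
  P[3]: 34 + 4 = 38
  P[4]: 32 + 4 = 36
  P[5]: 24 + 4 = 28
  P[6]: 21 + 4 = 25
  P[7]: 21 + 4 = 25
  P[8]: 20 + 4 = 24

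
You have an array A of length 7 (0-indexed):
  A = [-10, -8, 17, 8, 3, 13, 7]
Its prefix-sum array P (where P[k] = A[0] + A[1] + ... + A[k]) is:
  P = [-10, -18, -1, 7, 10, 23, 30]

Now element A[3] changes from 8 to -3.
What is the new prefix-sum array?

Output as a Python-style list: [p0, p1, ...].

Change: A[3] 8 -> -3, delta = -11
P[k] for k < 3: unchanged (A[3] not included)
P[k] for k >= 3: shift by delta = -11
  P[0] = -10 + 0 = -10
  P[1] = -18 + 0 = -18
  P[2] = -1 + 0 = -1
  P[3] = 7 + -11 = -4
  P[4] = 10 + -11 = -1
  P[5] = 23 + -11 = 12
  P[6] = 30 + -11 = 19

Answer: [-10, -18, -1, -4, -1, 12, 19]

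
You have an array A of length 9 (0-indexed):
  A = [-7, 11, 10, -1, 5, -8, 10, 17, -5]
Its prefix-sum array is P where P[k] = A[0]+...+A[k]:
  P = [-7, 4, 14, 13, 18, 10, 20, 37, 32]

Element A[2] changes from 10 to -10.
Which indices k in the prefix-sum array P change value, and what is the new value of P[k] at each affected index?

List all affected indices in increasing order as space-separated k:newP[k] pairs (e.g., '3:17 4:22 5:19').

P[k] = A[0] + ... + A[k]
P[k] includes A[2] iff k >= 2
Affected indices: 2, 3, ..., 8; delta = -20
  P[2]: 14 + -20 = -6
  P[3]: 13 + -20 = -7
  P[4]: 18 + -20 = -2
  P[5]: 10 + -20 = -10
  P[6]: 20 + -20 = 0
  P[7]: 37 + -20 = 17
  P[8]: 32 + -20 = 12

Answer: 2:-6 3:-7 4:-2 5:-10 6:0 7:17 8:12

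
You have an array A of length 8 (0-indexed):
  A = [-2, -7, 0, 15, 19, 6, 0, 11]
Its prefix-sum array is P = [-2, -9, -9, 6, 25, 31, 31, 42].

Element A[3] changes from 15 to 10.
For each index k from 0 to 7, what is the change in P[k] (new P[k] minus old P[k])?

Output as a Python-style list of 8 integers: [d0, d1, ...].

Element change: A[3] 15 -> 10, delta = -5
For k < 3: P[k] unchanged, delta_P[k] = 0
For k >= 3: P[k] shifts by exactly -5
Delta array: [0, 0, 0, -5, -5, -5, -5, -5]

Answer: [0, 0, 0, -5, -5, -5, -5, -5]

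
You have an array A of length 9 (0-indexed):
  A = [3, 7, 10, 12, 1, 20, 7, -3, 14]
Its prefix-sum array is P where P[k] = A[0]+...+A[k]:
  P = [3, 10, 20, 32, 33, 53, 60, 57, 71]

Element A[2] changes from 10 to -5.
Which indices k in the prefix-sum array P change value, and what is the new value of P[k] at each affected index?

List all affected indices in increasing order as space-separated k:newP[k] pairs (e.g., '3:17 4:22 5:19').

P[k] = A[0] + ... + A[k]
P[k] includes A[2] iff k >= 2
Affected indices: 2, 3, ..., 8; delta = -15
  P[2]: 20 + -15 = 5
  P[3]: 32 + -15 = 17
  P[4]: 33 + -15 = 18
  P[5]: 53 + -15 = 38
  P[6]: 60 + -15 = 45
  P[7]: 57 + -15 = 42
  P[8]: 71 + -15 = 56

Answer: 2:5 3:17 4:18 5:38 6:45 7:42 8:56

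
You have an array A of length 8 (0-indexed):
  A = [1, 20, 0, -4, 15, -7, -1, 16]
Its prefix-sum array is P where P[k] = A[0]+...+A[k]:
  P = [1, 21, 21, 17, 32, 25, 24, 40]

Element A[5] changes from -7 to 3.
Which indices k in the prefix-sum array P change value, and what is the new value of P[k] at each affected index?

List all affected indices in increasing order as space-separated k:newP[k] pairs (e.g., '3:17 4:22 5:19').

Answer: 5:35 6:34 7:50

Derivation:
P[k] = A[0] + ... + A[k]
P[k] includes A[5] iff k >= 5
Affected indices: 5, 6, ..., 7; delta = 10
  P[5]: 25 + 10 = 35
  P[6]: 24 + 10 = 34
  P[7]: 40 + 10 = 50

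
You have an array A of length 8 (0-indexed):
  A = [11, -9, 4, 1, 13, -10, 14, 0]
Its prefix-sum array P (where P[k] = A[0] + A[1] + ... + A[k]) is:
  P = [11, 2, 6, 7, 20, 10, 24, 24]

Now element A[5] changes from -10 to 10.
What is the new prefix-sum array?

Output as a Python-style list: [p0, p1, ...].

Change: A[5] -10 -> 10, delta = 20
P[k] for k < 5: unchanged (A[5] not included)
P[k] for k >= 5: shift by delta = 20
  P[0] = 11 + 0 = 11
  P[1] = 2 + 0 = 2
  P[2] = 6 + 0 = 6
  P[3] = 7 + 0 = 7
  P[4] = 20 + 0 = 20
  P[5] = 10 + 20 = 30
  P[6] = 24 + 20 = 44
  P[7] = 24 + 20 = 44

Answer: [11, 2, 6, 7, 20, 30, 44, 44]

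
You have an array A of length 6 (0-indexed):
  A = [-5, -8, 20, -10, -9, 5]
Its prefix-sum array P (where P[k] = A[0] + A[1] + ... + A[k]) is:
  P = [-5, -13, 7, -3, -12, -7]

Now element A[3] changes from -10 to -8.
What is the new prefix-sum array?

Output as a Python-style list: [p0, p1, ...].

Change: A[3] -10 -> -8, delta = 2
P[k] for k < 3: unchanged (A[3] not included)
P[k] for k >= 3: shift by delta = 2
  P[0] = -5 + 0 = -5
  P[1] = -13 + 0 = -13
  P[2] = 7 + 0 = 7
  P[3] = -3 + 2 = -1
  P[4] = -12 + 2 = -10
  P[5] = -7 + 2 = -5

Answer: [-5, -13, 7, -1, -10, -5]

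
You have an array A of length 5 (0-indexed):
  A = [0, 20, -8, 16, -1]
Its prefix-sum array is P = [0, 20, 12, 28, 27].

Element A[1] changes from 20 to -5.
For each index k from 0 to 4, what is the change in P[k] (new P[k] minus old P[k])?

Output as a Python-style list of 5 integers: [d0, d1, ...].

Element change: A[1] 20 -> -5, delta = -25
For k < 1: P[k] unchanged, delta_P[k] = 0
For k >= 1: P[k] shifts by exactly -25
Delta array: [0, -25, -25, -25, -25]

Answer: [0, -25, -25, -25, -25]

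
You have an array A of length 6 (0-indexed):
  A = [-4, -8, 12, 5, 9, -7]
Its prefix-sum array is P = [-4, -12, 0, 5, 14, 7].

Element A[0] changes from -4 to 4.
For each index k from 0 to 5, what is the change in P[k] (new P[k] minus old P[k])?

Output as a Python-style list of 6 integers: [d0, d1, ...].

Answer: [8, 8, 8, 8, 8, 8]

Derivation:
Element change: A[0] -4 -> 4, delta = 8
For k < 0: P[k] unchanged, delta_P[k] = 0
For k >= 0: P[k] shifts by exactly 8
Delta array: [8, 8, 8, 8, 8, 8]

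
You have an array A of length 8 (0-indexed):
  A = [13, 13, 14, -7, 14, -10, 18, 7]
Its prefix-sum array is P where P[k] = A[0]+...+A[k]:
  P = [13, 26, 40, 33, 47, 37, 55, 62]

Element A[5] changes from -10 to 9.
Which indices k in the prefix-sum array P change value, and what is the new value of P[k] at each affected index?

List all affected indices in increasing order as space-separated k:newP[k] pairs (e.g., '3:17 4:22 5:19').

Answer: 5:56 6:74 7:81

Derivation:
P[k] = A[0] + ... + A[k]
P[k] includes A[5] iff k >= 5
Affected indices: 5, 6, ..., 7; delta = 19
  P[5]: 37 + 19 = 56
  P[6]: 55 + 19 = 74
  P[7]: 62 + 19 = 81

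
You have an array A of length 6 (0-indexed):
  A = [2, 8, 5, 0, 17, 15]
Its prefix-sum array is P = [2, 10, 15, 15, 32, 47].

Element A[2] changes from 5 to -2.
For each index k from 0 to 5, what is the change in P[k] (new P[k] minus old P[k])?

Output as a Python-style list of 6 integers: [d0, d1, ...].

Answer: [0, 0, -7, -7, -7, -7]

Derivation:
Element change: A[2] 5 -> -2, delta = -7
For k < 2: P[k] unchanged, delta_P[k] = 0
For k >= 2: P[k] shifts by exactly -7
Delta array: [0, 0, -7, -7, -7, -7]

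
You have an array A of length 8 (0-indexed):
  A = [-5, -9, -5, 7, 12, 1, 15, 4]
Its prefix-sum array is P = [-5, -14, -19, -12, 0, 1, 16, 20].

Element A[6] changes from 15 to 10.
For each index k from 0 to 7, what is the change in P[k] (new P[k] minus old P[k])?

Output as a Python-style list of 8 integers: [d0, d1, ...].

Answer: [0, 0, 0, 0, 0, 0, -5, -5]

Derivation:
Element change: A[6] 15 -> 10, delta = -5
For k < 6: P[k] unchanged, delta_P[k] = 0
For k >= 6: P[k] shifts by exactly -5
Delta array: [0, 0, 0, 0, 0, 0, -5, -5]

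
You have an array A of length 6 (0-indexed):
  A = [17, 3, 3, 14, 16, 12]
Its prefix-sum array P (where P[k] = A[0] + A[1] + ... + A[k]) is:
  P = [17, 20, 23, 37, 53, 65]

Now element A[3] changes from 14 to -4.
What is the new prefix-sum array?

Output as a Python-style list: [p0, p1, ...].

Answer: [17, 20, 23, 19, 35, 47]

Derivation:
Change: A[3] 14 -> -4, delta = -18
P[k] for k < 3: unchanged (A[3] not included)
P[k] for k >= 3: shift by delta = -18
  P[0] = 17 + 0 = 17
  P[1] = 20 + 0 = 20
  P[2] = 23 + 0 = 23
  P[3] = 37 + -18 = 19
  P[4] = 53 + -18 = 35
  P[5] = 65 + -18 = 47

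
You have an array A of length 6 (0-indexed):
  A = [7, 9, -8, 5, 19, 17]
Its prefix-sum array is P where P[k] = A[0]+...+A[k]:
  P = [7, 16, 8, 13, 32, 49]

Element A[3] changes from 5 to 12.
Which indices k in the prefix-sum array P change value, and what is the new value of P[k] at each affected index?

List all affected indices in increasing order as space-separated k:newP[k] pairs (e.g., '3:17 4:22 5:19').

Answer: 3:20 4:39 5:56

Derivation:
P[k] = A[0] + ... + A[k]
P[k] includes A[3] iff k >= 3
Affected indices: 3, 4, ..., 5; delta = 7
  P[3]: 13 + 7 = 20
  P[4]: 32 + 7 = 39
  P[5]: 49 + 7 = 56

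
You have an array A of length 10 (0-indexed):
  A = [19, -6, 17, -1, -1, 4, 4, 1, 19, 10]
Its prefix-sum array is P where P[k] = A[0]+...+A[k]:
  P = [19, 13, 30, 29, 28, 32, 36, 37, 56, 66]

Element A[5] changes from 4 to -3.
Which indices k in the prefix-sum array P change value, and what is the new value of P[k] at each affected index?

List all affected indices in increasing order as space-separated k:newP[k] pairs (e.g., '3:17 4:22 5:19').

Answer: 5:25 6:29 7:30 8:49 9:59

Derivation:
P[k] = A[0] + ... + A[k]
P[k] includes A[5] iff k >= 5
Affected indices: 5, 6, ..., 9; delta = -7
  P[5]: 32 + -7 = 25
  P[6]: 36 + -7 = 29
  P[7]: 37 + -7 = 30
  P[8]: 56 + -7 = 49
  P[9]: 66 + -7 = 59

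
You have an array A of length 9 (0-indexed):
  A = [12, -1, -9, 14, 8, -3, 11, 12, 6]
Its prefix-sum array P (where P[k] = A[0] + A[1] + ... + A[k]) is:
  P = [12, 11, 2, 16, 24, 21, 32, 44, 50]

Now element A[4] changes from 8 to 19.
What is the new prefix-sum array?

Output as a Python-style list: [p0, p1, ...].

Change: A[4] 8 -> 19, delta = 11
P[k] for k < 4: unchanged (A[4] not included)
P[k] for k >= 4: shift by delta = 11
  P[0] = 12 + 0 = 12
  P[1] = 11 + 0 = 11
  P[2] = 2 + 0 = 2
  P[3] = 16 + 0 = 16
  P[4] = 24 + 11 = 35
  P[5] = 21 + 11 = 32
  P[6] = 32 + 11 = 43
  P[7] = 44 + 11 = 55
  P[8] = 50 + 11 = 61

Answer: [12, 11, 2, 16, 35, 32, 43, 55, 61]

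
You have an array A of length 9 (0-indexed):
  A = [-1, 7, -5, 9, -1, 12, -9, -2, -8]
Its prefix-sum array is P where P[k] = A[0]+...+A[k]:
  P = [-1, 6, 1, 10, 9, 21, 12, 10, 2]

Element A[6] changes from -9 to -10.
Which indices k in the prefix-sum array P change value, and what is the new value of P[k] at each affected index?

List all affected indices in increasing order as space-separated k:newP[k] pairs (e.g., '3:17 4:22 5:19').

P[k] = A[0] + ... + A[k]
P[k] includes A[6] iff k >= 6
Affected indices: 6, 7, ..., 8; delta = -1
  P[6]: 12 + -1 = 11
  P[7]: 10 + -1 = 9
  P[8]: 2 + -1 = 1

Answer: 6:11 7:9 8:1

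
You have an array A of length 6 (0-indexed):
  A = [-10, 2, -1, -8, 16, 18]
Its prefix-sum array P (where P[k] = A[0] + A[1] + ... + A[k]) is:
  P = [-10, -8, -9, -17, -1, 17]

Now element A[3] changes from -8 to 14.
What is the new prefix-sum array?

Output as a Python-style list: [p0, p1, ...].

Change: A[3] -8 -> 14, delta = 22
P[k] for k < 3: unchanged (A[3] not included)
P[k] for k >= 3: shift by delta = 22
  P[0] = -10 + 0 = -10
  P[1] = -8 + 0 = -8
  P[2] = -9 + 0 = -9
  P[3] = -17 + 22 = 5
  P[4] = -1 + 22 = 21
  P[5] = 17 + 22 = 39

Answer: [-10, -8, -9, 5, 21, 39]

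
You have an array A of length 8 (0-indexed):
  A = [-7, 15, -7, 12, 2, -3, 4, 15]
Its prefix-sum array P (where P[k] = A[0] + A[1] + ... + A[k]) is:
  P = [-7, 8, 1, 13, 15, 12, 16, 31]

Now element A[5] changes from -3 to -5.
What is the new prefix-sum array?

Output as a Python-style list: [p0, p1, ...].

Change: A[5] -3 -> -5, delta = -2
P[k] for k < 5: unchanged (A[5] not included)
P[k] for k >= 5: shift by delta = -2
  P[0] = -7 + 0 = -7
  P[1] = 8 + 0 = 8
  P[2] = 1 + 0 = 1
  P[3] = 13 + 0 = 13
  P[4] = 15 + 0 = 15
  P[5] = 12 + -2 = 10
  P[6] = 16 + -2 = 14
  P[7] = 31 + -2 = 29

Answer: [-7, 8, 1, 13, 15, 10, 14, 29]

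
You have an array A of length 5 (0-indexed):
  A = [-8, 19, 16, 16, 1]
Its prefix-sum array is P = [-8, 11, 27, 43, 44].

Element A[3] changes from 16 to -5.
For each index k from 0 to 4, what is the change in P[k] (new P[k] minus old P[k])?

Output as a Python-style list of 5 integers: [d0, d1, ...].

Answer: [0, 0, 0, -21, -21]

Derivation:
Element change: A[3] 16 -> -5, delta = -21
For k < 3: P[k] unchanged, delta_P[k] = 0
For k >= 3: P[k] shifts by exactly -21
Delta array: [0, 0, 0, -21, -21]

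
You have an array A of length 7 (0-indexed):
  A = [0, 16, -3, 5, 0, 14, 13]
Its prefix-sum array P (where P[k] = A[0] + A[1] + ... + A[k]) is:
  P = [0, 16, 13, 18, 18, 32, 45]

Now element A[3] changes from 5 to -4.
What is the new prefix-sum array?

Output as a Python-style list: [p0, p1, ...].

Change: A[3] 5 -> -4, delta = -9
P[k] for k < 3: unchanged (A[3] not included)
P[k] for k >= 3: shift by delta = -9
  P[0] = 0 + 0 = 0
  P[1] = 16 + 0 = 16
  P[2] = 13 + 0 = 13
  P[3] = 18 + -9 = 9
  P[4] = 18 + -9 = 9
  P[5] = 32 + -9 = 23
  P[6] = 45 + -9 = 36

Answer: [0, 16, 13, 9, 9, 23, 36]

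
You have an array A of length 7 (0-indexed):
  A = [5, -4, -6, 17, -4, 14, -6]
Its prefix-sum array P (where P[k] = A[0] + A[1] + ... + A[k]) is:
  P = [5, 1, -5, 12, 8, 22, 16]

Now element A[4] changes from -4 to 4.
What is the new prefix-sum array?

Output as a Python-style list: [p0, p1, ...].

Change: A[4] -4 -> 4, delta = 8
P[k] for k < 4: unchanged (A[4] not included)
P[k] for k >= 4: shift by delta = 8
  P[0] = 5 + 0 = 5
  P[1] = 1 + 0 = 1
  P[2] = -5 + 0 = -5
  P[3] = 12 + 0 = 12
  P[4] = 8 + 8 = 16
  P[5] = 22 + 8 = 30
  P[6] = 16 + 8 = 24

Answer: [5, 1, -5, 12, 16, 30, 24]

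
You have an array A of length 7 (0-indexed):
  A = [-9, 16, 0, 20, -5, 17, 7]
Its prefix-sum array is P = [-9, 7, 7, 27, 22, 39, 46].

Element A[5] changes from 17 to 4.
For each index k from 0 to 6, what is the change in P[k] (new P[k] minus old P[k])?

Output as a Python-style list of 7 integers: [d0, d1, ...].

Answer: [0, 0, 0, 0, 0, -13, -13]

Derivation:
Element change: A[5] 17 -> 4, delta = -13
For k < 5: P[k] unchanged, delta_P[k] = 0
For k >= 5: P[k] shifts by exactly -13
Delta array: [0, 0, 0, 0, 0, -13, -13]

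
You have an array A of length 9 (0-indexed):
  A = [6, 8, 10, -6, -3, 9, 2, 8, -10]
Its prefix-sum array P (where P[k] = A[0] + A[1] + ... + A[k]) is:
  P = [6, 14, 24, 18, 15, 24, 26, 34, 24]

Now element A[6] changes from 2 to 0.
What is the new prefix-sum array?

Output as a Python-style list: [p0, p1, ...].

Answer: [6, 14, 24, 18, 15, 24, 24, 32, 22]

Derivation:
Change: A[6] 2 -> 0, delta = -2
P[k] for k < 6: unchanged (A[6] not included)
P[k] for k >= 6: shift by delta = -2
  P[0] = 6 + 0 = 6
  P[1] = 14 + 0 = 14
  P[2] = 24 + 0 = 24
  P[3] = 18 + 0 = 18
  P[4] = 15 + 0 = 15
  P[5] = 24 + 0 = 24
  P[6] = 26 + -2 = 24
  P[7] = 34 + -2 = 32
  P[8] = 24 + -2 = 22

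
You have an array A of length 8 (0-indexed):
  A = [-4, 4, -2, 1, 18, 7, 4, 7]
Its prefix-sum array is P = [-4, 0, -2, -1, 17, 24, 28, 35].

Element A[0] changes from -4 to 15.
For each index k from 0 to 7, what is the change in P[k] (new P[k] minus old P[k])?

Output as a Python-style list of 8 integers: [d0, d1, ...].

Element change: A[0] -4 -> 15, delta = 19
For k < 0: P[k] unchanged, delta_P[k] = 0
For k >= 0: P[k] shifts by exactly 19
Delta array: [19, 19, 19, 19, 19, 19, 19, 19]

Answer: [19, 19, 19, 19, 19, 19, 19, 19]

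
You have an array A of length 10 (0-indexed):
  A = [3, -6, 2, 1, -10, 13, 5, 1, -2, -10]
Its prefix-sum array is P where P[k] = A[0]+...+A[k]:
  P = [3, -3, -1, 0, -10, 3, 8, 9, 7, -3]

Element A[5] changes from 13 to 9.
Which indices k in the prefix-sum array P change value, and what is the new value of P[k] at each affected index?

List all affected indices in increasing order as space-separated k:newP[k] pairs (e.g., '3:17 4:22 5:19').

Answer: 5:-1 6:4 7:5 8:3 9:-7

Derivation:
P[k] = A[0] + ... + A[k]
P[k] includes A[5] iff k >= 5
Affected indices: 5, 6, ..., 9; delta = -4
  P[5]: 3 + -4 = -1
  P[6]: 8 + -4 = 4
  P[7]: 9 + -4 = 5
  P[8]: 7 + -4 = 3
  P[9]: -3 + -4 = -7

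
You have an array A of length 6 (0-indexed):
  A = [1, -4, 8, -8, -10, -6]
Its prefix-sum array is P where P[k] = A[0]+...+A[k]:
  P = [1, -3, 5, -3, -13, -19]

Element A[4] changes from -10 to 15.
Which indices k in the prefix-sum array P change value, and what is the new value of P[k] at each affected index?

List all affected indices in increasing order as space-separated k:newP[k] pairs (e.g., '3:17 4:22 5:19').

P[k] = A[0] + ... + A[k]
P[k] includes A[4] iff k >= 4
Affected indices: 4, 5, ..., 5; delta = 25
  P[4]: -13 + 25 = 12
  P[5]: -19 + 25 = 6

Answer: 4:12 5:6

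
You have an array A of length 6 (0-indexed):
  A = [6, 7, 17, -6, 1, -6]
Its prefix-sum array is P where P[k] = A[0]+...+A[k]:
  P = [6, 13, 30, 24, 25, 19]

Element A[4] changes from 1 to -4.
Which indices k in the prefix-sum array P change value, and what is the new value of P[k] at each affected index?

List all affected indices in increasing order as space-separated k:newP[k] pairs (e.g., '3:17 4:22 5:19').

P[k] = A[0] + ... + A[k]
P[k] includes A[4] iff k >= 4
Affected indices: 4, 5, ..., 5; delta = -5
  P[4]: 25 + -5 = 20
  P[5]: 19 + -5 = 14

Answer: 4:20 5:14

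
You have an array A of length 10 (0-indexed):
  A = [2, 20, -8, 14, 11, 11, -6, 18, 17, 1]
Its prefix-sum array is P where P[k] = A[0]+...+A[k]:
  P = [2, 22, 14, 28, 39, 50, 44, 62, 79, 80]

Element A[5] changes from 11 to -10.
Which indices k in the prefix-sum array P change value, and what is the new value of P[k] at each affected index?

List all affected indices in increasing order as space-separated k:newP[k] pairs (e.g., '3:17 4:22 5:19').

P[k] = A[0] + ... + A[k]
P[k] includes A[5] iff k >= 5
Affected indices: 5, 6, ..., 9; delta = -21
  P[5]: 50 + -21 = 29
  P[6]: 44 + -21 = 23
  P[7]: 62 + -21 = 41
  P[8]: 79 + -21 = 58
  P[9]: 80 + -21 = 59

Answer: 5:29 6:23 7:41 8:58 9:59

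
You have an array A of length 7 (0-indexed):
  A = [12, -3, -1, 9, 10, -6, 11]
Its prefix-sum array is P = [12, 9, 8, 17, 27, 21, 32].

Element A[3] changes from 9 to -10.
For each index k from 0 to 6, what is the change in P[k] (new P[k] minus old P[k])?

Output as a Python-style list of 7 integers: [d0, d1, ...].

Answer: [0, 0, 0, -19, -19, -19, -19]

Derivation:
Element change: A[3] 9 -> -10, delta = -19
For k < 3: P[k] unchanged, delta_P[k] = 0
For k >= 3: P[k] shifts by exactly -19
Delta array: [0, 0, 0, -19, -19, -19, -19]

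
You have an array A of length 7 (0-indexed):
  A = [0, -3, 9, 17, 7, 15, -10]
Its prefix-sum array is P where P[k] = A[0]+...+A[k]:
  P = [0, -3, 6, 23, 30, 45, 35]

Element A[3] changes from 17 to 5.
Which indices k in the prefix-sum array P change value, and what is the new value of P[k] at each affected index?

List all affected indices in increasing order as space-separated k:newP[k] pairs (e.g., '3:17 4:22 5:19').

P[k] = A[0] + ... + A[k]
P[k] includes A[3] iff k >= 3
Affected indices: 3, 4, ..., 6; delta = -12
  P[3]: 23 + -12 = 11
  P[4]: 30 + -12 = 18
  P[5]: 45 + -12 = 33
  P[6]: 35 + -12 = 23

Answer: 3:11 4:18 5:33 6:23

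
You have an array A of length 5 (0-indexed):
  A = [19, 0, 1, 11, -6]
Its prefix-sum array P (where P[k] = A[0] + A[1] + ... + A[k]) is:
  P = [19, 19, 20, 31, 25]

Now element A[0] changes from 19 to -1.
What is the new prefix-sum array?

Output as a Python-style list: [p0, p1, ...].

Answer: [-1, -1, 0, 11, 5]

Derivation:
Change: A[0] 19 -> -1, delta = -20
P[k] for k < 0: unchanged (A[0] not included)
P[k] for k >= 0: shift by delta = -20
  P[0] = 19 + -20 = -1
  P[1] = 19 + -20 = -1
  P[2] = 20 + -20 = 0
  P[3] = 31 + -20 = 11
  P[4] = 25 + -20 = 5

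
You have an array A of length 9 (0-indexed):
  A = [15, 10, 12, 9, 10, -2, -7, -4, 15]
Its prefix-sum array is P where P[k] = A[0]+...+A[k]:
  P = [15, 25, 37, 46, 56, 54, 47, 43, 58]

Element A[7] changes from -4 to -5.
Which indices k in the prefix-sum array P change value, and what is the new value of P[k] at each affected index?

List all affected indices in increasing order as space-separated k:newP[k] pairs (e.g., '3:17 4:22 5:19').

Answer: 7:42 8:57

Derivation:
P[k] = A[0] + ... + A[k]
P[k] includes A[7] iff k >= 7
Affected indices: 7, 8, ..., 8; delta = -1
  P[7]: 43 + -1 = 42
  P[8]: 58 + -1 = 57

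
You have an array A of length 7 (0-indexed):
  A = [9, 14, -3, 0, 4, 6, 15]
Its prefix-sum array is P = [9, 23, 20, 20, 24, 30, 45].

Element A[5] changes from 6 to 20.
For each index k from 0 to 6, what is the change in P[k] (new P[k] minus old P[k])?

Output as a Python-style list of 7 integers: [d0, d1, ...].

Element change: A[5] 6 -> 20, delta = 14
For k < 5: P[k] unchanged, delta_P[k] = 0
For k >= 5: P[k] shifts by exactly 14
Delta array: [0, 0, 0, 0, 0, 14, 14]

Answer: [0, 0, 0, 0, 0, 14, 14]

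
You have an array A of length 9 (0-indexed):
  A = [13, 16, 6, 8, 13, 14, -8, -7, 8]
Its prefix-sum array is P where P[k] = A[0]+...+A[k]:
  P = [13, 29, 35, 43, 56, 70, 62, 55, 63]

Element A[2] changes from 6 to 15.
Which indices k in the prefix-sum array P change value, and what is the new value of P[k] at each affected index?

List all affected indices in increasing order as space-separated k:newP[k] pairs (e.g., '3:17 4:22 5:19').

Answer: 2:44 3:52 4:65 5:79 6:71 7:64 8:72

Derivation:
P[k] = A[0] + ... + A[k]
P[k] includes A[2] iff k >= 2
Affected indices: 2, 3, ..., 8; delta = 9
  P[2]: 35 + 9 = 44
  P[3]: 43 + 9 = 52
  P[4]: 56 + 9 = 65
  P[5]: 70 + 9 = 79
  P[6]: 62 + 9 = 71
  P[7]: 55 + 9 = 64
  P[8]: 63 + 9 = 72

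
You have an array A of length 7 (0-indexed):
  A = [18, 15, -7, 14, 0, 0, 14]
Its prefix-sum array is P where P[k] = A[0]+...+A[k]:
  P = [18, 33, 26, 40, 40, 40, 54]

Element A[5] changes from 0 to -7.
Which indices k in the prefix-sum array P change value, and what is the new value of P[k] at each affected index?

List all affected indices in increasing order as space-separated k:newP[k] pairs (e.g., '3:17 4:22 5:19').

P[k] = A[0] + ... + A[k]
P[k] includes A[5] iff k >= 5
Affected indices: 5, 6, ..., 6; delta = -7
  P[5]: 40 + -7 = 33
  P[6]: 54 + -7 = 47

Answer: 5:33 6:47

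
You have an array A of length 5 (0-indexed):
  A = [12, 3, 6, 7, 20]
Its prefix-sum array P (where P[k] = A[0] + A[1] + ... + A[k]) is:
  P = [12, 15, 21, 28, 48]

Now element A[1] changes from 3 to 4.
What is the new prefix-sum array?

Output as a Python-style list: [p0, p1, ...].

Answer: [12, 16, 22, 29, 49]

Derivation:
Change: A[1] 3 -> 4, delta = 1
P[k] for k < 1: unchanged (A[1] not included)
P[k] for k >= 1: shift by delta = 1
  P[0] = 12 + 0 = 12
  P[1] = 15 + 1 = 16
  P[2] = 21 + 1 = 22
  P[3] = 28 + 1 = 29
  P[4] = 48 + 1 = 49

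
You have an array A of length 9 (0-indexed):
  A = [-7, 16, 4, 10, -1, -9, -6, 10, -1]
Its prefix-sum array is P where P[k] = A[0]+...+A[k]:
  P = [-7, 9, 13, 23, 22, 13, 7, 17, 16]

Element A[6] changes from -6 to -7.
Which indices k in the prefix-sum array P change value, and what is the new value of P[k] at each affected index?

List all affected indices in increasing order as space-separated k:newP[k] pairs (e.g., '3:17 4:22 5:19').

P[k] = A[0] + ... + A[k]
P[k] includes A[6] iff k >= 6
Affected indices: 6, 7, ..., 8; delta = -1
  P[6]: 7 + -1 = 6
  P[7]: 17 + -1 = 16
  P[8]: 16 + -1 = 15

Answer: 6:6 7:16 8:15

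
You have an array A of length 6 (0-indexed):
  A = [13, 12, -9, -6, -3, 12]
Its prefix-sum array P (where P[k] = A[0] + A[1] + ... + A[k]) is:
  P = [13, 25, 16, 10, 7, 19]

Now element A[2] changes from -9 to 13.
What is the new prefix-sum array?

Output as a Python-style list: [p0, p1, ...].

Answer: [13, 25, 38, 32, 29, 41]

Derivation:
Change: A[2] -9 -> 13, delta = 22
P[k] for k < 2: unchanged (A[2] not included)
P[k] for k >= 2: shift by delta = 22
  P[0] = 13 + 0 = 13
  P[1] = 25 + 0 = 25
  P[2] = 16 + 22 = 38
  P[3] = 10 + 22 = 32
  P[4] = 7 + 22 = 29
  P[5] = 19 + 22 = 41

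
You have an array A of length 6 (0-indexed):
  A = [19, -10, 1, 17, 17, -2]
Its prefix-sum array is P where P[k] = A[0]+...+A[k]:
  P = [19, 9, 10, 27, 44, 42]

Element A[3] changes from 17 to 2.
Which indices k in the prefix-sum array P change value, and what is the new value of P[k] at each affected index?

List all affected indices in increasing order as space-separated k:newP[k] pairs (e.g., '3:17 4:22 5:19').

P[k] = A[0] + ... + A[k]
P[k] includes A[3] iff k >= 3
Affected indices: 3, 4, ..., 5; delta = -15
  P[3]: 27 + -15 = 12
  P[4]: 44 + -15 = 29
  P[5]: 42 + -15 = 27

Answer: 3:12 4:29 5:27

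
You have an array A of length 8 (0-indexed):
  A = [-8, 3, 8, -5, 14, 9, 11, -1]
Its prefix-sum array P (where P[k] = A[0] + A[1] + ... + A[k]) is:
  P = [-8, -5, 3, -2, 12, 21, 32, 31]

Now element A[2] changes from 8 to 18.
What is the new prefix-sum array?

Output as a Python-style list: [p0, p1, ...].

Answer: [-8, -5, 13, 8, 22, 31, 42, 41]

Derivation:
Change: A[2] 8 -> 18, delta = 10
P[k] for k < 2: unchanged (A[2] not included)
P[k] for k >= 2: shift by delta = 10
  P[0] = -8 + 0 = -8
  P[1] = -5 + 0 = -5
  P[2] = 3 + 10 = 13
  P[3] = -2 + 10 = 8
  P[4] = 12 + 10 = 22
  P[5] = 21 + 10 = 31
  P[6] = 32 + 10 = 42
  P[7] = 31 + 10 = 41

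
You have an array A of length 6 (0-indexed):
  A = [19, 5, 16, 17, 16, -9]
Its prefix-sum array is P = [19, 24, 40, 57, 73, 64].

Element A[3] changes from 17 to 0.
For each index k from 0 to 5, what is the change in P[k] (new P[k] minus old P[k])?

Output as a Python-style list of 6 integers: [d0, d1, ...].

Element change: A[3] 17 -> 0, delta = -17
For k < 3: P[k] unchanged, delta_P[k] = 0
For k >= 3: P[k] shifts by exactly -17
Delta array: [0, 0, 0, -17, -17, -17]

Answer: [0, 0, 0, -17, -17, -17]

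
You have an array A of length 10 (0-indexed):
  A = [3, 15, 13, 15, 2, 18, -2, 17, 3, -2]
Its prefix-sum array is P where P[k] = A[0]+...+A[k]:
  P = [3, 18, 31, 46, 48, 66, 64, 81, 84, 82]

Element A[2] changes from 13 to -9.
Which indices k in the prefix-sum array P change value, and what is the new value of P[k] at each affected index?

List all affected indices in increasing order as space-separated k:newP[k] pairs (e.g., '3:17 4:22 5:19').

P[k] = A[0] + ... + A[k]
P[k] includes A[2] iff k >= 2
Affected indices: 2, 3, ..., 9; delta = -22
  P[2]: 31 + -22 = 9
  P[3]: 46 + -22 = 24
  P[4]: 48 + -22 = 26
  P[5]: 66 + -22 = 44
  P[6]: 64 + -22 = 42
  P[7]: 81 + -22 = 59
  P[8]: 84 + -22 = 62
  P[9]: 82 + -22 = 60

Answer: 2:9 3:24 4:26 5:44 6:42 7:59 8:62 9:60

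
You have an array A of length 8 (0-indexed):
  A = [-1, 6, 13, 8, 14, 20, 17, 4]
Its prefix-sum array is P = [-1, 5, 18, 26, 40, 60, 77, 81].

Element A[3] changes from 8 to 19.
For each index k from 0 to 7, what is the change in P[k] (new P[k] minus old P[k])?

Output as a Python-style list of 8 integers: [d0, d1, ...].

Answer: [0, 0, 0, 11, 11, 11, 11, 11]

Derivation:
Element change: A[3] 8 -> 19, delta = 11
For k < 3: P[k] unchanged, delta_P[k] = 0
For k >= 3: P[k] shifts by exactly 11
Delta array: [0, 0, 0, 11, 11, 11, 11, 11]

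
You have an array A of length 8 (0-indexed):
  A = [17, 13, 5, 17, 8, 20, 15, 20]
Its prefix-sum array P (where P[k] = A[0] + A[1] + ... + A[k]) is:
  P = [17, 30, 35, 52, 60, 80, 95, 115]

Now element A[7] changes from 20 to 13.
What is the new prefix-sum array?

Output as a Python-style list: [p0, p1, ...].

Change: A[7] 20 -> 13, delta = -7
P[k] for k < 7: unchanged (A[7] not included)
P[k] for k >= 7: shift by delta = -7
  P[0] = 17 + 0 = 17
  P[1] = 30 + 0 = 30
  P[2] = 35 + 0 = 35
  P[3] = 52 + 0 = 52
  P[4] = 60 + 0 = 60
  P[5] = 80 + 0 = 80
  P[6] = 95 + 0 = 95
  P[7] = 115 + -7 = 108

Answer: [17, 30, 35, 52, 60, 80, 95, 108]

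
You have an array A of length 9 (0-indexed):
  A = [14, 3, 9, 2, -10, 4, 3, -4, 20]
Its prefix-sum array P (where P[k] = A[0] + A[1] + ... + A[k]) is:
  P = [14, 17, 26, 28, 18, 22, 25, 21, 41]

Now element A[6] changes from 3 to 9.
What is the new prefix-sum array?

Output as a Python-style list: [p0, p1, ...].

Answer: [14, 17, 26, 28, 18, 22, 31, 27, 47]

Derivation:
Change: A[6] 3 -> 9, delta = 6
P[k] for k < 6: unchanged (A[6] not included)
P[k] for k >= 6: shift by delta = 6
  P[0] = 14 + 0 = 14
  P[1] = 17 + 0 = 17
  P[2] = 26 + 0 = 26
  P[3] = 28 + 0 = 28
  P[4] = 18 + 0 = 18
  P[5] = 22 + 0 = 22
  P[6] = 25 + 6 = 31
  P[7] = 21 + 6 = 27
  P[8] = 41 + 6 = 47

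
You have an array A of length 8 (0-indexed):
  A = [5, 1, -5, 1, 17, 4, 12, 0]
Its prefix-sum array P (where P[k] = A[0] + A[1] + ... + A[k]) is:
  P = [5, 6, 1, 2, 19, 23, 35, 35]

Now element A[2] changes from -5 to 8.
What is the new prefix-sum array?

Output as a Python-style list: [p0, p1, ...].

Answer: [5, 6, 14, 15, 32, 36, 48, 48]

Derivation:
Change: A[2] -5 -> 8, delta = 13
P[k] for k < 2: unchanged (A[2] not included)
P[k] for k >= 2: shift by delta = 13
  P[0] = 5 + 0 = 5
  P[1] = 6 + 0 = 6
  P[2] = 1 + 13 = 14
  P[3] = 2 + 13 = 15
  P[4] = 19 + 13 = 32
  P[5] = 23 + 13 = 36
  P[6] = 35 + 13 = 48
  P[7] = 35 + 13 = 48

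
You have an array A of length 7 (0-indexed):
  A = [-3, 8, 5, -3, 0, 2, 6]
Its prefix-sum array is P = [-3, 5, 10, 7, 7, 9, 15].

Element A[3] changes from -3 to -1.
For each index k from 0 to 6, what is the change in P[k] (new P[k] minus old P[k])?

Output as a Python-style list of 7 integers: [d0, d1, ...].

Answer: [0, 0, 0, 2, 2, 2, 2]

Derivation:
Element change: A[3] -3 -> -1, delta = 2
For k < 3: P[k] unchanged, delta_P[k] = 0
For k >= 3: P[k] shifts by exactly 2
Delta array: [0, 0, 0, 2, 2, 2, 2]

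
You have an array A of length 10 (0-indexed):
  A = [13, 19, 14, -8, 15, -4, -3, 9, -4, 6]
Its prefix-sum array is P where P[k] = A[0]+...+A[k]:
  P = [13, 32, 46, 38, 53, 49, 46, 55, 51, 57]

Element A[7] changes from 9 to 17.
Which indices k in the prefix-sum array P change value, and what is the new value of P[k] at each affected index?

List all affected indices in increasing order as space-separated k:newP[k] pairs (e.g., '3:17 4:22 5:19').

P[k] = A[0] + ... + A[k]
P[k] includes A[7] iff k >= 7
Affected indices: 7, 8, ..., 9; delta = 8
  P[7]: 55 + 8 = 63
  P[8]: 51 + 8 = 59
  P[9]: 57 + 8 = 65

Answer: 7:63 8:59 9:65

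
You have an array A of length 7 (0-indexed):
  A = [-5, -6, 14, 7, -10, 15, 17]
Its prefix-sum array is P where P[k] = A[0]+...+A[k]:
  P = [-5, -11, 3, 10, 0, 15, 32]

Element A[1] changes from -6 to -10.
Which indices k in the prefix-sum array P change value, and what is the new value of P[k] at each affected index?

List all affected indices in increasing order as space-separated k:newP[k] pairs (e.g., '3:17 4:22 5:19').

P[k] = A[0] + ... + A[k]
P[k] includes A[1] iff k >= 1
Affected indices: 1, 2, ..., 6; delta = -4
  P[1]: -11 + -4 = -15
  P[2]: 3 + -4 = -1
  P[3]: 10 + -4 = 6
  P[4]: 0 + -4 = -4
  P[5]: 15 + -4 = 11
  P[6]: 32 + -4 = 28

Answer: 1:-15 2:-1 3:6 4:-4 5:11 6:28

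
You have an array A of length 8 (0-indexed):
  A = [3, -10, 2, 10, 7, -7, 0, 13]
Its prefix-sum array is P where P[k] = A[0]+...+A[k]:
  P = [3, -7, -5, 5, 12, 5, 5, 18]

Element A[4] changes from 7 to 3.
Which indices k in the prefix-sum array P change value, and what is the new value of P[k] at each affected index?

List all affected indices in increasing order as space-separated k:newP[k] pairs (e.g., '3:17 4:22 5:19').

P[k] = A[0] + ... + A[k]
P[k] includes A[4] iff k >= 4
Affected indices: 4, 5, ..., 7; delta = -4
  P[4]: 12 + -4 = 8
  P[5]: 5 + -4 = 1
  P[6]: 5 + -4 = 1
  P[7]: 18 + -4 = 14

Answer: 4:8 5:1 6:1 7:14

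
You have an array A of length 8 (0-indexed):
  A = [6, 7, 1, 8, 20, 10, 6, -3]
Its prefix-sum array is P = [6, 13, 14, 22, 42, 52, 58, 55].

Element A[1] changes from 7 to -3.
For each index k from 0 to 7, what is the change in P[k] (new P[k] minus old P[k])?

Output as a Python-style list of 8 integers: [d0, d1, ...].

Answer: [0, -10, -10, -10, -10, -10, -10, -10]

Derivation:
Element change: A[1] 7 -> -3, delta = -10
For k < 1: P[k] unchanged, delta_P[k] = 0
For k >= 1: P[k] shifts by exactly -10
Delta array: [0, -10, -10, -10, -10, -10, -10, -10]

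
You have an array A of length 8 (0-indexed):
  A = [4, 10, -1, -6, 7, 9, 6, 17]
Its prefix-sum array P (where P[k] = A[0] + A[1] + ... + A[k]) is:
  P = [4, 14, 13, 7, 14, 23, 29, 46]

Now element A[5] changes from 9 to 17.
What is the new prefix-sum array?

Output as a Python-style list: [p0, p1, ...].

Answer: [4, 14, 13, 7, 14, 31, 37, 54]

Derivation:
Change: A[5] 9 -> 17, delta = 8
P[k] for k < 5: unchanged (A[5] not included)
P[k] for k >= 5: shift by delta = 8
  P[0] = 4 + 0 = 4
  P[1] = 14 + 0 = 14
  P[2] = 13 + 0 = 13
  P[3] = 7 + 0 = 7
  P[4] = 14 + 0 = 14
  P[5] = 23 + 8 = 31
  P[6] = 29 + 8 = 37
  P[7] = 46 + 8 = 54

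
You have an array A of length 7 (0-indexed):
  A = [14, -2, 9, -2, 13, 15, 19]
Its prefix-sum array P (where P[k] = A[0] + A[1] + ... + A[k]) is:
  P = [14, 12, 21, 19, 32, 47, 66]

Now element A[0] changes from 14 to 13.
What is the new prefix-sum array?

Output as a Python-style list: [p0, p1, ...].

Change: A[0] 14 -> 13, delta = -1
P[k] for k < 0: unchanged (A[0] not included)
P[k] for k >= 0: shift by delta = -1
  P[0] = 14 + -1 = 13
  P[1] = 12 + -1 = 11
  P[2] = 21 + -1 = 20
  P[3] = 19 + -1 = 18
  P[4] = 32 + -1 = 31
  P[5] = 47 + -1 = 46
  P[6] = 66 + -1 = 65

Answer: [13, 11, 20, 18, 31, 46, 65]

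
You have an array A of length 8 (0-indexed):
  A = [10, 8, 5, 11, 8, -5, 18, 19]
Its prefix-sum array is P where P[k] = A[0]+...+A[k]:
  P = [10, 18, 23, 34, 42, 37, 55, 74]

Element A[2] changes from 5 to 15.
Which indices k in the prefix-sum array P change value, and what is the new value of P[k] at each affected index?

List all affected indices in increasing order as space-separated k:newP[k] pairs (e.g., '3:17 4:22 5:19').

P[k] = A[0] + ... + A[k]
P[k] includes A[2] iff k >= 2
Affected indices: 2, 3, ..., 7; delta = 10
  P[2]: 23 + 10 = 33
  P[3]: 34 + 10 = 44
  P[4]: 42 + 10 = 52
  P[5]: 37 + 10 = 47
  P[6]: 55 + 10 = 65
  P[7]: 74 + 10 = 84

Answer: 2:33 3:44 4:52 5:47 6:65 7:84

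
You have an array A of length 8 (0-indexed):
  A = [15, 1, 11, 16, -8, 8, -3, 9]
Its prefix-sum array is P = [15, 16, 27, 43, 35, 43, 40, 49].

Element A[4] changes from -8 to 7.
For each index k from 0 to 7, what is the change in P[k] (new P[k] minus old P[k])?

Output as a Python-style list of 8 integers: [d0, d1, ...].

Element change: A[4] -8 -> 7, delta = 15
For k < 4: P[k] unchanged, delta_P[k] = 0
For k >= 4: P[k] shifts by exactly 15
Delta array: [0, 0, 0, 0, 15, 15, 15, 15]

Answer: [0, 0, 0, 0, 15, 15, 15, 15]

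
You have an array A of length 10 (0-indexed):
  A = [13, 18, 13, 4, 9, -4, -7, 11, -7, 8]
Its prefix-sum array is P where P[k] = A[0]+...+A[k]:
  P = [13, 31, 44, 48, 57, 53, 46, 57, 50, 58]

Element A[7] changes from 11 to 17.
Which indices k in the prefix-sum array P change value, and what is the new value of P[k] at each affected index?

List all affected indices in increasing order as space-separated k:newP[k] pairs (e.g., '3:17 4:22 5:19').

Answer: 7:63 8:56 9:64

Derivation:
P[k] = A[0] + ... + A[k]
P[k] includes A[7] iff k >= 7
Affected indices: 7, 8, ..., 9; delta = 6
  P[7]: 57 + 6 = 63
  P[8]: 50 + 6 = 56
  P[9]: 58 + 6 = 64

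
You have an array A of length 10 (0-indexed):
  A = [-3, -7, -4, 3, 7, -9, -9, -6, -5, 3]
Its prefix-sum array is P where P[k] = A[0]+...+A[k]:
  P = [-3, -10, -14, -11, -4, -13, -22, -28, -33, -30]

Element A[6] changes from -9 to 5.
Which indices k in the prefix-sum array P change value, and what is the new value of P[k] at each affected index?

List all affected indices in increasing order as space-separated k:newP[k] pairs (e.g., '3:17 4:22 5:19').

Answer: 6:-8 7:-14 8:-19 9:-16

Derivation:
P[k] = A[0] + ... + A[k]
P[k] includes A[6] iff k >= 6
Affected indices: 6, 7, ..., 9; delta = 14
  P[6]: -22 + 14 = -8
  P[7]: -28 + 14 = -14
  P[8]: -33 + 14 = -19
  P[9]: -30 + 14 = -16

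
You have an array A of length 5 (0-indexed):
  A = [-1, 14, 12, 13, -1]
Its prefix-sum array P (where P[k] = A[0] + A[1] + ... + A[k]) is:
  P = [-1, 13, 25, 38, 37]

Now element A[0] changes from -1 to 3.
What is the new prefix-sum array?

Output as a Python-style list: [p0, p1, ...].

Answer: [3, 17, 29, 42, 41]

Derivation:
Change: A[0] -1 -> 3, delta = 4
P[k] for k < 0: unchanged (A[0] not included)
P[k] for k >= 0: shift by delta = 4
  P[0] = -1 + 4 = 3
  P[1] = 13 + 4 = 17
  P[2] = 25 + 4 = 29
  P[3] = 38 + 4 = 42
  P[4] = 37 + 4 = 41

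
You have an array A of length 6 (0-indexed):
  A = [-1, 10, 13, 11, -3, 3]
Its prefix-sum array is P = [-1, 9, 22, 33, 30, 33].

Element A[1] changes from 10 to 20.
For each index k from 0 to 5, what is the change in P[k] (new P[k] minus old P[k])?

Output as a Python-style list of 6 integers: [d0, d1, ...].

Answer: [0, 10, 10, 10, 10, 10]

Derivation:
Element change: A[1] 10 -> 20, delta = 10
For k < 1: P[k] unchanged, delta_P[k] = 0
For k >= 1: P[k] shifts by exactly 10
Delta array: [0, 10, 10, 10, 10, 10]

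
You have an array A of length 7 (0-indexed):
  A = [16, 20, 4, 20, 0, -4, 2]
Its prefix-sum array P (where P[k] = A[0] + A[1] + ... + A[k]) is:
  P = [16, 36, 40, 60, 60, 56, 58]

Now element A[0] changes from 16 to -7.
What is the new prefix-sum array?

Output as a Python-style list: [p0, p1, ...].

Answer: [-7, 13, 17, 37, 37, 33, 35]

Derivation:
Change: A[0] 16 -> -7, delta = -23
P[k] for k < 0: unchanged (A[0] not included)
P[k] for k >= 0: shift by delta = -23
  P[0] = 16 + -23 = -7
  P[1] = 36 + -23 = 13
  P[2] = 40 + -23 = 17
  P[3] = 60 + -23 = 37
  P[4] = 60 + -23 = 37
  P[5] = 56 + -23 = 33
  P[6] = 58 + -23 = 35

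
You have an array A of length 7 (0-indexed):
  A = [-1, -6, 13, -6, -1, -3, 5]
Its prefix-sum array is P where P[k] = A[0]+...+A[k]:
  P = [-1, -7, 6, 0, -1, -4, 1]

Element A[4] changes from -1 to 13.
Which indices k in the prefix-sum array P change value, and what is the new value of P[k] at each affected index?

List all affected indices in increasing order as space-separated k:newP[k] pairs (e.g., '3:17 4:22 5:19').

P[k] = A[0] + ... + A[k]
P[k] includes A[4] iff k >= 4
Affected indices: 4, 5, ..., 6; delta = 14
  P[4]: -1 + 14 = 13
  P[5]: -4 + 14 = 10
  P[6]: 1 + 14 = 15

Answer: 4:13 5:10 6:15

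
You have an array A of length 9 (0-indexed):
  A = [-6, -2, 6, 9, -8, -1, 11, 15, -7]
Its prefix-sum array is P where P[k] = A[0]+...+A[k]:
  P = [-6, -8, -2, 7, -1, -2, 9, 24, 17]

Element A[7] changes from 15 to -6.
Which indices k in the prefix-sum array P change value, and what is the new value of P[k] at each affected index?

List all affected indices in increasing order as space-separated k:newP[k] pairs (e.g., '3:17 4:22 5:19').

Answer: 7:3 8:-4

Derivation:
P[k] = A[0] + ... + A[k]
P[k] includes A[7] iff k >= 7
Affected indices: 7, 8, ..., 8; delta = -21
  P[7]: 24 + -21 = 3
  P[8]: 17 + -21 = -4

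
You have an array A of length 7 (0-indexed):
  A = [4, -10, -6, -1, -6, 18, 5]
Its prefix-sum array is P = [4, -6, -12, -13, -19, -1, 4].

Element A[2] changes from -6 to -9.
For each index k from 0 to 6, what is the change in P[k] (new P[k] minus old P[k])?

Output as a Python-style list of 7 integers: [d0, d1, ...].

Element change: A[2] -6 -> -9, delta = -3
For k < 2: P[k] unchanged, delta_P[k] = 0
For k >= 2: P[k] shifts by exactly -3
Delta array: [0, 0, -3, -3, -3, -3, -3]

Answer: [0, 0, -3, -3, -3, -3, -3]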